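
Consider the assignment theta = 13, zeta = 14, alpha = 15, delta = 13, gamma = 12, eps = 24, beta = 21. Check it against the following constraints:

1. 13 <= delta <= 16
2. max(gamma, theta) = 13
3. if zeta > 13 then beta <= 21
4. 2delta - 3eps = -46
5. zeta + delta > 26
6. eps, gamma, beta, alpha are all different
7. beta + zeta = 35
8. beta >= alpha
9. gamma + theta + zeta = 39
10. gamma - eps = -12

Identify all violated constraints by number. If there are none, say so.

1. delta = 13 lies in [13, 16] — holds.
2. max(12, 13) = 13 — holds.
3. zeta = 14 > 13, so we need beta ≤ 21; beta = 21 ≤ 21 — holds.
4. 2delta - 3eps = 2(13) - 3(24) = -46 — holds.
5. zeta + delta = 14 + 13 = 27; 27 > 26 — holds.
6. values 24, 12, 21, 15 are pairwise distinct — holds.
7. beta + zeta = 21 + 14 = 35 — holds.
8. beta = 21, alpha = 15; 21 ≥ 15 — holds.
9. gamma + theta + zeta = 12 + 13 + 14 = 39 — holds.
10. gamma - eps = 12 - 24 = -12 — holds.

No violations.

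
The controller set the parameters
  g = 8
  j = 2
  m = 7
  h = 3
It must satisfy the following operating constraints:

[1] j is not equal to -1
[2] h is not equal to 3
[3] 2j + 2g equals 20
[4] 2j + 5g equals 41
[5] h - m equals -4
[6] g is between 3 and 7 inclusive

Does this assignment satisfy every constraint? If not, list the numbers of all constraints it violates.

Constraints 2, 4, and 6 are violated.

[1] j = 2, and 2 ≠ -1  OK
[2] h = 3, but 3 is required to differ  FAIL
[3] 2j + 2g = 2(2) + 2(8) = 20  OK
[4] 2j + 5g = 2(2) + 5(8) = 44, not 41  FAIL
[5] h - m = 3 - 7 = -4  OK
[6] g = 8 is outside [3, 7]  FAIL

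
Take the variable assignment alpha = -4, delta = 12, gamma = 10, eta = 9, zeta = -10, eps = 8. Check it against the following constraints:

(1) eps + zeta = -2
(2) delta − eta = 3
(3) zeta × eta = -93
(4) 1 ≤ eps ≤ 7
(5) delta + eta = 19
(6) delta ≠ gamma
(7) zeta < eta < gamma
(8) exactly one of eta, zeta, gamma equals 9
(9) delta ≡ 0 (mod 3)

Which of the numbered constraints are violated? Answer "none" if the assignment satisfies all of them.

(1) eps + zeta = 8 + (-10) = -2 — OK.
(2) delta − eta = 12 − 9 = 3 — OK.
(3) zeta × eta = -10 × 9 = -90, not -93 — violated.
(4) eps = 8 is outside [1, 7] — violated.
(5) delta + eta = 12 + 9 = 21, not 19 — violated.
(6) delta = 12, gamma = 10; distinct — OK.
(7) values -10 < 9 < 10 — OK.
(8) eta=9, zeta=-10, gamma=10; 1 of them equals 9 — OK.
(9) 12 mod 3 = 0 — OK.

The assignment fails constraints 3, 4, and 5.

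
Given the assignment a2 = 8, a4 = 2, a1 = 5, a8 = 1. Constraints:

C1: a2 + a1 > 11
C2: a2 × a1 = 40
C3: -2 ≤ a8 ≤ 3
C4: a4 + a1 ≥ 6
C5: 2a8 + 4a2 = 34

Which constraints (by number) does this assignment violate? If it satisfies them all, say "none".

C1: a2 + a1 = 8 + 5 = 13; 13 > 11  ✔
C2: a2 × a1 = 8 × 5 = 40  ✔
C3: a8 = 1 lies in [-2, 3]  ✔
C4: a4 + a1 = 2 + 5 = 7; 7 ≥ 6  ✔
C5: 2a8 + 4a2 = 2(1) + 4(8) = 34  ✔

None — every constraint holds.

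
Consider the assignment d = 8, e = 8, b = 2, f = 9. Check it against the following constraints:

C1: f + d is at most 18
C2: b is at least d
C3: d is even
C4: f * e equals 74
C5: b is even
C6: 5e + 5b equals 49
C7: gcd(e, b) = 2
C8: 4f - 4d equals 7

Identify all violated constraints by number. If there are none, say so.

The assignment fails constraints 2, 4, 6, and 8.

C1: f + d = 9 + 8 = 17; 17 ≤ 18 — satisfied.
C2: b = 2, d = 8; 2 < 8 (want ≥) — violated.
C3: d = 8 is even — satisfied.
C4: f * e = 9 * 8 = 72, not 74 — violated.
C5: b = 2 is even — satisfied.
C6: 5e + 5b = 5(8) + 5(2) = 50, not 49 — violated.
C7: gcd(8, 2) = 2 — satisfied.
C8: 4f - 4d = 4(9) - 4(8) = 4, not 7 — violated.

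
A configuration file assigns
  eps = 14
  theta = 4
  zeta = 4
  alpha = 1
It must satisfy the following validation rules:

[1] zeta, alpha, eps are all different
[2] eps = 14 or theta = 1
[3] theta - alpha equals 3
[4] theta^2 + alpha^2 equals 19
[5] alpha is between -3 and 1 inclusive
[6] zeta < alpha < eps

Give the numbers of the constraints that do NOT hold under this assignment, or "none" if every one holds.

[1] values 4, 1, 14 are pairwise distinct — OK.
[2] eps = 14 = 14 (first disjunct) — OK.
[3] theta - alpha = 4 - 1 = 3 — OK.
[4] theta^2 + alpha^2 = 4^2 + 1^2 = 16 + 1 = 17, not 19 — violated.
[5] alpha = 1 lies in [-3, 1] — OK.
[6] values 4, 1, 14; zeta = 4 is not < alpha = 1 — violated.

No — constraints 4 and 6 are not satisfied.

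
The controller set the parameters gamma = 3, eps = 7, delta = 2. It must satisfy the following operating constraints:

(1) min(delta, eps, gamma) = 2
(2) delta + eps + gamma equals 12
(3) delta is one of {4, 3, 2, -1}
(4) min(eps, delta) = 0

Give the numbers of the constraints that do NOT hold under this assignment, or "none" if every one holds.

(1) min(2, 7, 3) = 2  yes
(2) delta + eps + gamma = 2 + 7 + 3 = 12  yes
(3) delta = 2 is in {4, 3, 2, -1}  yes
(4) min(7, 2) = 2, not 0  no

Violated: 4.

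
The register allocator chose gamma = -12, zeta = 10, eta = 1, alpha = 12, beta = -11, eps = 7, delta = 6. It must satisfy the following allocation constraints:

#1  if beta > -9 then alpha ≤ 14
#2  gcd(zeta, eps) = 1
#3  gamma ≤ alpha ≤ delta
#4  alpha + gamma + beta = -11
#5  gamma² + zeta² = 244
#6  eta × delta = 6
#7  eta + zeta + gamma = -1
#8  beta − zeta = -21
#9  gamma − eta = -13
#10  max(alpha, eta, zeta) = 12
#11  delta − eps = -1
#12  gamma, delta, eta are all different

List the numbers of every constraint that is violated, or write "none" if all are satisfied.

#1 beta = -11, not > -9; antecedent false, conditional vacuously true — holds.
#2 gcd(10, 7) = 1 — holds.
#3 values -12, 12, 6; alpha = 12 is not ≤ delta = 6 — does not hold.
#4 alpha + gamma + beta = 12 + (-12) + (-11) = -11 — holds.
#5 gamma² + zeta² = (-12)² + 10² = 144 + 100 = 244 — holds.
#6 eta × delta = 1 × 6 = 6 — holds.
#7 eta + zeta + gamma = 1 + 10 + (-12) = -1 — holds.
#8 beta − zeta = -11 − 10 = -21 — holds.
#9 gamma − eta = -12 − 1 = -13 — holds.
#10 max(12, 1, 10) = 12 — holds.
#11 delta − eps = 6 − 7 = -1 — holds.
#12 values -12, 6, 1 are pairwise distinct — holds.

Violated: 3.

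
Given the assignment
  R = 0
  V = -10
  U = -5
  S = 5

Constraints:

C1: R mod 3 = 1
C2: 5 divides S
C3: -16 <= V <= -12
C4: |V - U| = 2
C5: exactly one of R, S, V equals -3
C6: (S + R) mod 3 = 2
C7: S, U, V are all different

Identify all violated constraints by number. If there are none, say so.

C1: 0 mod 3 = 0, not 1  FAIL
C2: 5 / 5 = 1, so 5 divides 5  OK
C3: V = -10 is outside [-16, -12]  FAIL
C4: |-10 - (-5)| = 5, not 2  FAIL
C5: R=0, S=5, V=-10; 0 of them equal -3, not exactly one  FAIL
C6: S + R = 5; 5 mod 3 = 2  OK
C7: values 5, -5, -10 are pairwise distinct  OK

Violated: 1, 3, 4, 5.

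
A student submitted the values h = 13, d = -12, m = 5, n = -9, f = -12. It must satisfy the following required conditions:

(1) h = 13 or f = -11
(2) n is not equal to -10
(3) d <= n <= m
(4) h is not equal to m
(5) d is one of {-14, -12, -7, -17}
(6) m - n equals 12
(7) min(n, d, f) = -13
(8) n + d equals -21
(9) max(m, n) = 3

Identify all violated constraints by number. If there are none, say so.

Violated: 6, 7, and 9.

(1) h = 13 = 13 (first disjunct) — holds.
(2) n = -9, and -9 ≠ -10 — holds.
(3) values -12 <= -9 <= 5 — holds.
(4) h = 13, m = 5; distinct — holds.
(5) d = -12 is in {-14, -12, -7, -17} — holds.
(6) m - n = 5 - (-9) = 14, not 12 — fails.
(7) min(-9, -12, -12) = -12, not -13 — fails.
(8) n + d = -9 + (-12) = -21 — holds.
(9) max(5, -9) = 5, not 3 — fails.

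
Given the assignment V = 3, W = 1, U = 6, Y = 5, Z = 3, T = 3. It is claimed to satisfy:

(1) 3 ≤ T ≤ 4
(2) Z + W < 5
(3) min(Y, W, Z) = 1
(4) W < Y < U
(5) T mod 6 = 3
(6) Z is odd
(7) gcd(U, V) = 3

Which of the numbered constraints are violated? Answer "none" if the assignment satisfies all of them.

All constraints are satisfied.

(1) T = 3 lies in [3, 4] — holds.
(2) Z + W = 3 + 1 = 4; 4 < 5 — holds.
(3) min(5, 1, 3) = 1 — holds.
(4) values 1 < 5 < 6 — holds.
(5) 3 mod 6 = 3 — holds.
(6) Z = 3 is odd — holds.
(7) gcd(6, 3) = 3 — holds.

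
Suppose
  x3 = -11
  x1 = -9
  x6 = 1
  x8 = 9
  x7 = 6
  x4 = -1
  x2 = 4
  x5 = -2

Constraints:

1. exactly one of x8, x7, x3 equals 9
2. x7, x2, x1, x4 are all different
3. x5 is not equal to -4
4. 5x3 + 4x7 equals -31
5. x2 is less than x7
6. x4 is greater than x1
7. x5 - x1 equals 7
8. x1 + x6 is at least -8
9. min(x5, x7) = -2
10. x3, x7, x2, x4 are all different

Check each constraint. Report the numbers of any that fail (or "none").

All constraints are satisfied.

1. x8=9, x7=6, x3=-11; 1 of them equals 9  true
2. values 6, 4, -9, -1 are pairwise distinct  true
3. x5 = -2, and -2 ≠ -4  true
4. 5x3 + 4x7 = 5(-11) + 4(6) = -31  true
5. x2 = 4, x7 = 6; 4 < 6  true
6. x4 = -1, x1 = -9; -1 > -9  true
7. x5 - x1 = -2 - (-9) = 7  true
8. x1 + x6 = -9 + 1 = -8; -8 ≥ -8  true
9. min(-2, 6) = -2  true
10. values -11, 6, 4, -1 are pairwise distinct  true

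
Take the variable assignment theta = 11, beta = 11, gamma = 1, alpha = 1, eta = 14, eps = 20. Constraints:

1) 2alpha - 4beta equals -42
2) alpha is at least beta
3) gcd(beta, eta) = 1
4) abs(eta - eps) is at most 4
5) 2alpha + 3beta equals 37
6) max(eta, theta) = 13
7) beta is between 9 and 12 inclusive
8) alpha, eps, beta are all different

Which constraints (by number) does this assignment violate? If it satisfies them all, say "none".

No — constraints 2, 4, 5, 6 are not satisfied.

1) 2alpha - 4beta = 2(1) - 4(11) = -42 — satisfied.
2) alpha = 1, beta = 11; 1 < 11 (want ≥) — violated.
3) gcd(11, 14) = 1 — satisfied.
4) abs(14 - 20) = 6; 6 > 4, exceeds bound 4 — violated.
5) 2alpha + 3beta = 2(1) + 3(11) = 35, not 37 — violated.
6) max(14, 11) = 14, not 13 — violated.
7) beta = 11 lies in [9, 12] — satisfied.
8) values 1, 20, 11 are pairwise distinct — satisfied.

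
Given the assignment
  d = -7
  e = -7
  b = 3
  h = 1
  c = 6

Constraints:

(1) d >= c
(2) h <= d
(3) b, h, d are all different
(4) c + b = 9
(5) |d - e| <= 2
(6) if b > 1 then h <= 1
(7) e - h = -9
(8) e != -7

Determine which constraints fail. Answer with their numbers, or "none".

(1) d = -7, c = 6; -7 < 6 (want ≥) — violated.
(2) h = 1, d = -7; 1 > -7 (want ≤) — violated.
(3) values 3, 1, -7 are pairwise distinct — OK.
(4) c + b = 6 + 3 = 9 — OK.
(5) |-7 - (-7)| = 0; 0 ≤ 2 — OK.
(6) b = 3 > 1, so we need h ≤ 1; h = 1 ≤ 1 — OK.
(7) e - h = -7 - 1 = -8, not -9 — violated.
(8) e = -7, but -7 is required to differ — violated.

Constraints 1, 2, 7, 8 do not hold.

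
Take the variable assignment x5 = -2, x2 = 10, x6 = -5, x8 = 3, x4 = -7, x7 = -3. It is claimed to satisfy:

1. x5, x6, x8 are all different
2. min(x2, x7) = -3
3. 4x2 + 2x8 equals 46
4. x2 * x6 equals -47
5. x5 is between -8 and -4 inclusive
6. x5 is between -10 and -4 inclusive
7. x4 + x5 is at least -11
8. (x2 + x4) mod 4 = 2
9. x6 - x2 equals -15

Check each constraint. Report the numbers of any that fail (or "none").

The assignment fails constraints 4, 5, 6, 8.

1. values -2, -5, 3 are pairwise distinct — holds.
2. min(10, -3) = -3 — holds.
3. 4x2 + 2x8 = 4(10) + 2(3) = 46 — holds.
4. x2 * x6 = 10 * (-5) = -50, not -47 — fails.
5. x5 = -2 is outside [-8, -4] — fails.
6. x5 = -2 is outside [-10, -4] — fails.
7. x4 + x5 = -7 + (-2) = -9; -9 ≥ -11 — holds.
8. x2 + x4 = 3; 3 mod 4 = 3, not 2 — fails.
9. x6 - x2 = -5 - 10 = -15 — holds.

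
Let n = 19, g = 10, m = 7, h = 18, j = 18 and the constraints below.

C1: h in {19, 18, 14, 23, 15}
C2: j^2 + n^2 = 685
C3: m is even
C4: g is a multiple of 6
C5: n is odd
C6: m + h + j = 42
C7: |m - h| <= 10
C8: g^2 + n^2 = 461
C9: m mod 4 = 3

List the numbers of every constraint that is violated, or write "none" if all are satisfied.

Constraints 3, 4, 6, 7 are violated.

C1: h = 18 is in {19, 18, 14, 23, 15} — OK.
C2: j^2 + n^2 = 18^2 + 19^2 = 324 + 361 = 685 — OK.
C3: m = 7 is odd — violated.
C4: 10 = 6*1 + 4, so 6 does not divide 10 — violated.
C5: n = 19 is odd — OK.
C6: m + h + j = 7 + 18 + 18 = 43, not 42 — violated.
C7: |7 - 18| = 11; 11 > 10, exceeds bound 10 — violated.
C8: g^2 + n^2 = 10^2 + 19^2 = 100 + 361 = 461 — OK.
C9: 7 mod 4 = 3 — OK.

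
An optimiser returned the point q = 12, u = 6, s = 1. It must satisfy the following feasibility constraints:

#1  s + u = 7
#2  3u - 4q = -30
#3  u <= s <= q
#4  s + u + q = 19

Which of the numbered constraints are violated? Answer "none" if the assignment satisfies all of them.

#1 s + u = 1 + 6 = 7  holds
#2 3u - 4q = 3(6) - 4(12) = -30  holds
#3 values 6, 1, 12; u = 6 is not <= s = 1  fails
#4 s + u + q = 1 + 6 + 12 = 19  holds

Constraint 3 is violated.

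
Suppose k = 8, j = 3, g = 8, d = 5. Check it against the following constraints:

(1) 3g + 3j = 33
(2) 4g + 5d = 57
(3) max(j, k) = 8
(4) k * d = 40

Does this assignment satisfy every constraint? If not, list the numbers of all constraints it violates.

(1) 3g + 3j = 3(8) + 3(3) = 33  ✓
(2) 4g + 5d = 4(8) + 5(5) = 57  ✓
(3) max(3, 8) = 8  ✓
(4) k * d = 8 * 5 = 40  ✓

None — every constraint holds.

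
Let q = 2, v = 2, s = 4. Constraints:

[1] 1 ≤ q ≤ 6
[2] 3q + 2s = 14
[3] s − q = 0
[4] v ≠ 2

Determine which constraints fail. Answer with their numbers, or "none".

Constraints 3 and 4 are violated.

[1] q = 2 lies in [1, 6]  OK
[2] 3q + 2s = 3(2) + 2(4) = 14  OK
[3] s − q = 4 − 2 = 2, not 0  FAIL
[4] v = 2, but 2 is required to differ  FAIL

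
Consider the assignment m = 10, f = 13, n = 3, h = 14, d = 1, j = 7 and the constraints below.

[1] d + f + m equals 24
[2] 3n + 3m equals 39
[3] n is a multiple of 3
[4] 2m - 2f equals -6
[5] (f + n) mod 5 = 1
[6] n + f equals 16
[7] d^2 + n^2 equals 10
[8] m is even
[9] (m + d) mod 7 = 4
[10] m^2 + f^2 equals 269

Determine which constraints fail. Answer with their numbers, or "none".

[1] d + f + m = 1 + 13 + 10 = 24  holds
[2] 3n + 3m = 3(3) + 3(10) = 39  holds
[3] 3 / 3 = 1, so 3 divides 3  holds
[4] 2m - 2f = 2(10) - 2(13) = -6  holds
[5] f + n = 16; 16 mod 5 = 1  holds
[6] n + f = 3 + 13 = 16  holds
[7] d^2 + n^2 = 1^2 + 3^2 = 1 + 9 = 10  holds
[8] m = 10 is even  holds
[9] m + d = 11; 11 mod 7 = 4  holds
[10] m^2 + f^2 = 10^2 + 13^2 = 100 + 169 = 269  holds

The assignment satisfies every constraint.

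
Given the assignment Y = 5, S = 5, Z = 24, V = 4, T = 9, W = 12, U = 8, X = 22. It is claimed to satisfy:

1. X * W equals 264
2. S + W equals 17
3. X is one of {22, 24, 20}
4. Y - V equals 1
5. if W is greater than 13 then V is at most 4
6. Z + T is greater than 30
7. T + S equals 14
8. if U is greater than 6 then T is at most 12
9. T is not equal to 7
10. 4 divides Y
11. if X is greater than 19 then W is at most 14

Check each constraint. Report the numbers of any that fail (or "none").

1. X * W = 22 * 12 = 264 — satisfied.
2. S + W = 5 + 12 = 17 — satisfied.
3. X = 22 is in {22, 24, 20} — satisfied.
4. Y - V = 5 - 4 = 1 — satisfied.
5. W = 12, not > 13; antecedent false, conditional vacuously true — satisfied.
6. Z + T = 24 + 9 = 33; 33 > 30 — satisfied.
7. T + S = 9 + 5 = 14 — satisfied.
8. U = 8 > 6, so we need T ≤ 12; T = 9 ≤ 12 — satisfied.
9. T = 9, and 9 ≠ 7 — satisfied.
10. 5 = 4*1 + 1, so 4 does not divide 5 — violated.
11. X = 22 > 19, so we need W ≤ 14; W = 12 ≤ 14 — satisfied.

The assignment fails constraint 10.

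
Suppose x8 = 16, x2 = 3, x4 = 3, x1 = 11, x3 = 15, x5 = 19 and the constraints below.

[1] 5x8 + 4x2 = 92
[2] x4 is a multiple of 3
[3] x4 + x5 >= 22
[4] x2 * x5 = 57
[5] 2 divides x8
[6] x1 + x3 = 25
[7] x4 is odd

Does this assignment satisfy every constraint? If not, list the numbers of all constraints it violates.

No — constraint 6 is not satisfied.

[1] 5x8 + 4x2 = 5(16) + 4(3) = 92 — holds.
[2] 3 / 3 = 1, so 3 divides 3 — holds.
[3] x4 + x5 = 3 + 19 = 22; 22 ≥ 22 — holds.
[4] x2 * x5 = 3 * 19 = 57 — holds.
[5] 16 / 2 = 8, so 2 divides 16 — holds.
[6] x1 + x3 = 11 + 15 = 26, not 25 — fails.
[7] x4 = 3 is odd — holds.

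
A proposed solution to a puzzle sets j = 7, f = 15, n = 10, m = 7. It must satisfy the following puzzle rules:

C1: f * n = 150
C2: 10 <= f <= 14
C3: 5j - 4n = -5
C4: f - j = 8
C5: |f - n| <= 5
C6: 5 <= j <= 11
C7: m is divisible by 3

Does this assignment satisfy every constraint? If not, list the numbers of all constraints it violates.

Constraints 2 and 7 do not hold.

C1: f * n = 15 * 10 = 150 — satisfied.
C2: f = 15 is outside [10, 14] — violated.
C3: 5j - 4n = 5(7) - 4(10) = -5 — satisfied.
C4: f - j = 15 - 7 = 8 — satisfied.
C5: |15 - 10| = 5; 5 ≤ 5 — satisfied.
C6: j = 7 lies in [5, 11] — satisfied.
C7: 7 = 3*2 + 1, so 3 does not divide 7 — violated.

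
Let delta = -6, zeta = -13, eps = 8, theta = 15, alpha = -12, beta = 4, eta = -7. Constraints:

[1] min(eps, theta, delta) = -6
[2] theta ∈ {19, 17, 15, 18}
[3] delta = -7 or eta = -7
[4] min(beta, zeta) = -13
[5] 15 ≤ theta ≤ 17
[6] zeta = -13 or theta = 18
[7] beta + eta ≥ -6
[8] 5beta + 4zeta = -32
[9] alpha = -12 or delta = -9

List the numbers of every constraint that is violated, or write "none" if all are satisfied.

[1] min(8, 15, -6) = -6  ✔
[2] theta = 15 is in {19, 17, 15, 18}  ✔
[3] delta = -6 ≠ -7, but eta = -7 = -7 (second disjunct)  ✔
[4] min(4, -13) = -13  ✔
[5] theta = 15 lies in [15, 17]  ✔
[6] zeta = -13 = -13 (first disjunct)  ✔
[7] beta + eta = 4 + (-7) = -3; -3 ≥ -6  ✔
[8] 5beta + 4zeta = 5(4) + 4(-13) = -32  ✔
[9] alpha = -12 = -12 (first disjunct)  ✔

The assignment satisfies every constraint.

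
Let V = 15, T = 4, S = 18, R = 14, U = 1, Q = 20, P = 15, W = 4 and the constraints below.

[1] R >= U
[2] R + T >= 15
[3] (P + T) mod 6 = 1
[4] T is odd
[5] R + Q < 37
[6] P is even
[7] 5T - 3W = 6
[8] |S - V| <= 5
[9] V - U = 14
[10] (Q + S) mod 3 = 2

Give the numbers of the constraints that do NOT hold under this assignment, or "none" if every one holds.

Constraints 4, 6, and 7 are violated.

[1] R = 14, U = 1; 14 ≥ 1 — holds.
[2] R + T = 14 + 4 = 18; 18 ≥ 15 — holds.
[3] P + T = 19; 19 mod 6 = 1 — holds.
[4] T = 4 is even — does not hold.
[5] R + Q = 14 + 20 = 34; 34 < 37 — holds.
[6] P = 15 is odd — does not hold.
[7] 5T - 3W = 5(4) - 3(4) = 8, not 6 — does not hold.
[8] |18 - 15| = 3; 3 ≤ 5 — holds.
[9] V - U = 15 - 1 = 14 — holds.
[10] Q + S = 38; 38 mod 3 = 2 — holds.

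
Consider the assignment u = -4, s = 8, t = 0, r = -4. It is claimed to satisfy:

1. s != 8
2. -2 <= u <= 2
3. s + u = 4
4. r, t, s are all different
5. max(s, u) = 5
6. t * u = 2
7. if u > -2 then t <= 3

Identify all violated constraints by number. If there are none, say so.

Constraints 1, 2, 5, and 6 are violated.

1. s = 8, but 8 is required to differ — fails.
2. u = -4 is outside [-2, 2] — fails.
3. s + u = 8 + (-4) = 4 — holds.
4. values -4, 0, 8 are pairwise distinct — holds.
5. max(8, -4) = 8, not 5 — fails.
6. t * u = 0 * (-4) = 0, not 2 — fails.
7. u = -4, not > -2; antecedent false, conditional vacuously true — holds.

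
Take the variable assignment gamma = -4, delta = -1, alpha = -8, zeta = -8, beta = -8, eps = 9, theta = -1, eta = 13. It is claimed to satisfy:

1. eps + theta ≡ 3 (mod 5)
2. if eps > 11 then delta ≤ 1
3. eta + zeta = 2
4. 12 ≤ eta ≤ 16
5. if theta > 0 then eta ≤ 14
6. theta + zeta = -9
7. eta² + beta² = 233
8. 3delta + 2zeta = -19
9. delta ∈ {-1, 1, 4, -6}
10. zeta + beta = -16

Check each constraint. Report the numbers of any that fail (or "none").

The assignment fails constraint 3.

1. eps + theta = 8; 8 mod 5 = 3 — OK.
2. eps = 9, not > 11; antecedent false, conditional vacuously true — OK.
3. eta + zeta = 13 + (-8) = 5, not 2 — violated.
4. eta = 13 lies in [12, 16] — OK.
5. theta = -1, not > 0; antecedent false, conditional vacuously true — OK.
6. theta + zeta = -1 + (-8) = -9 — OK.
7. eta² + beta² = 13² + (-8)² = 169 + 64 = 233 — OK.
8. 3delta + 2zeta = 3(-1) + 2(-8) = -19 — OK.
9. delta = -1 is in {-1, 1, 4, -6} — OK.
10. zeta + beta = -8 + (-8) = -16 — OK.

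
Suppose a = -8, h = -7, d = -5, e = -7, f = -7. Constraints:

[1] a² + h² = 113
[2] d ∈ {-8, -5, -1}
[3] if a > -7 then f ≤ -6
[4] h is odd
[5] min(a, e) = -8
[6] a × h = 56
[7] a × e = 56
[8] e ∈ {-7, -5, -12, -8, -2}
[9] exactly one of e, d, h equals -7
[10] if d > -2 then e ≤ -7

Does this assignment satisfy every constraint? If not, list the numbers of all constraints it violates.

[1] a² + h² = (-8)² + (-7)² = 64 + 49 = 113  ✔
[2] d = -5 is in {-8, -5, -1}  ✔
[3] a = -8, not > -7; antecedent false, conditional vacuously true  ✔
[4] h = -7 is odd  ✔
[5] min(-8, -7) = -8  ✔
[6] a × h = -8 × (-7) = 56  ✔
[7] a × e = -8 × (-7) = 56  ✔
[8] e = -7 is in {-7, -5, -12, -8, -2}  ✔
[9] e=-7, d=-5, h=-7; 2 of them equal -7, not exactly one  ✘
[10] d = -5, not > -2; antecedent false, conditional vacuously true  ✔

Violated: 9.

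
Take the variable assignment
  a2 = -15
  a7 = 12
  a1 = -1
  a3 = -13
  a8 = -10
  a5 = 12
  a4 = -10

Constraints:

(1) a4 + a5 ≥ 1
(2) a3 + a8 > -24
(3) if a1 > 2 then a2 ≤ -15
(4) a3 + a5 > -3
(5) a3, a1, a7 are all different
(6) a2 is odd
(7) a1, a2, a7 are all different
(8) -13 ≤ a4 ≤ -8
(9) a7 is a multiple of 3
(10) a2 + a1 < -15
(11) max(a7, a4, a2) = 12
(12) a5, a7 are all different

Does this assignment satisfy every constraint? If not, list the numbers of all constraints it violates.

(1) a4 + a5 = -10 + 12 = 2; 2 ≥ 1  ✓
(2) a3 + a8 = -13 + (-10) = -23; -23 > -24  ✓
(3) a1 = -1, not > 2; antecedent false, conditional vacuously true  ✓
(4) a3 + a5 = -13 + 12 = -1; -1 > -3  ✓
(5) values -13, -1, 12 are pairwise distinct  ✓
(6) a2 = -15 is odd  ✓
(7) values -1, -15, 12 are pairwise distinct  ✓
(8) a4 = -10 lies in [-13, -8]  ✓
(9) 12 / 3 = 4, so 3 divides 12  ✓
(10) a2 + a1 = -15 + (-1) = -16; -16 < -15  ✓
(11) max(12, -10, -15) = 12  ✓
(12) a5 = a7 = 12, not all different  ✗

No — constraint 12 is not satisfied.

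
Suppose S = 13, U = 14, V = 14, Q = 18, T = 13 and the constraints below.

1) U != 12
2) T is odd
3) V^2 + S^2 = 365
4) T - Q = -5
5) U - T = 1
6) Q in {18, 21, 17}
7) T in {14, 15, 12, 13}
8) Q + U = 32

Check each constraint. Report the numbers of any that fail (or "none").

1) U = 14, and 14 ≠ 12  true
2) T = 13 is odd  true
3) V^2 + S^2 = 14^2 + 13^2 = 196 + 169 = 365  true
4) T - Q = 13 - 18 = -5  true
5) U - T = 14 - 13 = 1  true
6) Q = 18 is in {18, 21, 17}  true
7) T = 13 is in {14, 15, 12, 13}  true
8) Q + U = 18 + 14 = 32  true

All constraints are satisfied.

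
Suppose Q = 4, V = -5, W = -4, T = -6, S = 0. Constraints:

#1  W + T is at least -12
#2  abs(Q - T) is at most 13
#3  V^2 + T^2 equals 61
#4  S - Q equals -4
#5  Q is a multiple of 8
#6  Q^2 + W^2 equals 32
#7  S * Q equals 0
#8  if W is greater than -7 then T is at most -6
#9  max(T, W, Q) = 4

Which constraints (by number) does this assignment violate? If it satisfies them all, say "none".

#1 W + T = -4 + (-6) = -10; -10 ≥ -12  ✔
#2 abs(4 - (-6)) = 10; 10 ≤ 13  ✔
#3 V^2 + T^2 = (-5)^2 + (-6)^2 = 25 + 36 = 61  ✔
#4 S - Q = 0 - 4 = -4  ✔
#5 4 = 8*0 + 4, so 8 does not divide 4  ✘
#6 Q^2 + W^2 = 4^2 + (-4)^2 = 16 + 16 = 32  ✔
#7 S * Q = 0 * 4 = 0  ✔
#8 W = -4 > -7, so we need T ≤ -6; T = -6 ≤ -6  ✔
#9 max(-6, -4, 4) = 4  ✔

No — constraint 5 is not satisfied.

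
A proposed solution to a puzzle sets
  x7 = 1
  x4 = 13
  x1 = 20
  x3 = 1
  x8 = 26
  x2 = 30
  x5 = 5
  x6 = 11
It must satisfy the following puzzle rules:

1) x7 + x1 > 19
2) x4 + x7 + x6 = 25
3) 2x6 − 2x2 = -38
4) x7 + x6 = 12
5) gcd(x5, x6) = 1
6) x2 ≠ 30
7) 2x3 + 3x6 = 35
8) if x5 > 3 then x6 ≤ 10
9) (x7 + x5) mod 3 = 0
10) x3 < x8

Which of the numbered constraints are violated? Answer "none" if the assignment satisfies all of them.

1) x7 + x1 = 1 + 20 = 21; 21 > 19 — satisfied.
2) x4 + x7 + x6 = 13 + 1 + 11 = 25 — satisfied.
3) 2x6 − 2x2 = 2(11) − 2(30) = -38 — satisfied.
4) x7 + x6 = 1 + 11 = 12 — satisfied.
5) gcd(5, 11) = 1 — satisfied.
6) x2 = 30, but 30 is required to differ — violated.
7) 2x3 + 3x6 = 2(1) + 3(11) = 35 — satisfied.
8) x5 = 5 > 3, so we need x6 ≤ 10; but x6 = 11 > 10 — violated.
9) x7 + x5 = 6; 6 mod 3 = 0 — satisfied.
10) x3 = 1, x8 = 26; 1 < 26 — satisfied.

No — constraints 6 and 8 are not satisfied.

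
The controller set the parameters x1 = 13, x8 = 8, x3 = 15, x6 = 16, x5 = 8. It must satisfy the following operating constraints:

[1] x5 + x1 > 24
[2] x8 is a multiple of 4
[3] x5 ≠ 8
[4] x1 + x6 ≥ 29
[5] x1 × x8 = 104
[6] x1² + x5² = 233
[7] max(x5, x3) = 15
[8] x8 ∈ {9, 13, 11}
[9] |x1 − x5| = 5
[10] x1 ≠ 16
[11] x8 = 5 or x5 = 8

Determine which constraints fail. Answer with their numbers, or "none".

[1] x5 + x1 = 8 + 13 = 21; 21 ≤ 24, bound 24 not met  ✘
[2] 8 / 4 = 2, so 4 divides 8  ✔
[3] x5 = 8, but 8 is required to differ  ✘
[4] x1 + x6 = 13 + 16 = 29; 29 ≥ 29  ✔
[5] x1 × x8 = 13 × 8 = 104  ✔
[6] x1² + x5² = 13² + 8² = 169 + 64 = 233  ✔
[7] max(8, 15) = 15  ✔
[8] x8 = 8 is not in {9, 13, 11}  ✘
[9] |13 − 8| = 5  ✔
[10] x1 = 13, and 13 ≠ 16  ✔
[11] x8 = 8 ≠ 5, but x5 = 8 = 8 (second disjunct)  ✔

Constraints 1, 3, and 8 are violated.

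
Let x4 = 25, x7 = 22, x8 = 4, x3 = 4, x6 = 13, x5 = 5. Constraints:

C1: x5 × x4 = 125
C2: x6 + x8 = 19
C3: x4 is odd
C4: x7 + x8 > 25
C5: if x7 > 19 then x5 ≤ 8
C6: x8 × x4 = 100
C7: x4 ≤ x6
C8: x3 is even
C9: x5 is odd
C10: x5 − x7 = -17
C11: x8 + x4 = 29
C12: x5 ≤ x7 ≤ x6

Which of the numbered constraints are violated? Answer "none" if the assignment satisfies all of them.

C1: x5 × x4 = 5 × 25 = 125  yes
C2: x6 + x8 = 13 + 4 = 17, not 19  no
C3: x4 = 25 is odd  yes
C4: x7 + x8 = 22 + 4 = 26; 26 > 25  yes
C5: x7 = 22 > 19, so we need x5 ≤ 8; x5 = 5 ≤ 8  yes
C6: x8 × x4 = 4 × 25 = 100  yes
C7: x4 = 25, x6 = 13; 25 > 13 (want ≤)  no
C8: x3 = 4 is even  yes
C9: x5 = 5 is odd  yes
C10: x5 − x7 = 5 − 22 = -17  yes
C11: x8 + x4 = 4 + 25 = 29  yes
C12: values 5, 22, 13; x7 = 22 is not ≤ x6 = 13  no

Violated: 2, 7, 12.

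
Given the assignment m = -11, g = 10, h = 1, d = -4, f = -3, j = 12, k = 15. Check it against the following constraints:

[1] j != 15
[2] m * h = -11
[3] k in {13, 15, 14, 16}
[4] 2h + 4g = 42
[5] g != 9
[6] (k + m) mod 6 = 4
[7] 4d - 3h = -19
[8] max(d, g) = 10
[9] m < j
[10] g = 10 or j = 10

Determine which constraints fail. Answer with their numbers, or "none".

[1] j = 12, and 12 ≠ 15  true
[2] m * h = -11 * 1 = -11  true
[3] k = 15 is in {13, 15, 14, 16}  true
[4] 2h + 4g = 2(1) + 4(10) = 42  true
[5] g = 10, and 10 ≠ 9  true
[6] k + m = 4; 4 mod 6 = 4  true
[7] 4d - 3h = 4(-4) - 3(1) = -19  true
[8] max(-4, 10) = 10  true
[9] m = -11, j = 12; -11 < 12  true
[10] g = 10 = 10 (first disjunct)  true

None — every constraint holds.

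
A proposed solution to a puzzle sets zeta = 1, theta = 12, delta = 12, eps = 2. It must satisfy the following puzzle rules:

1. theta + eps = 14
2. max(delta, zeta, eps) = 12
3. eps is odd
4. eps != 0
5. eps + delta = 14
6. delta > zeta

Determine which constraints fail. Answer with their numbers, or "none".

No — constraint 3 is not satisfied.

1. theta + eps = 12 + 2 = 14 — satisfied.
2. max(12, 1, 2) = 12 — satisfied.
3. eps = 2 is even — violated.
4. eps = 2, and 2 ≠ 0 — satisfied.
5. eps + delta = 2 + 12 = 14 — satisfied.
6. delta = 12, zeta = 1; 12 > 1 — satisfied.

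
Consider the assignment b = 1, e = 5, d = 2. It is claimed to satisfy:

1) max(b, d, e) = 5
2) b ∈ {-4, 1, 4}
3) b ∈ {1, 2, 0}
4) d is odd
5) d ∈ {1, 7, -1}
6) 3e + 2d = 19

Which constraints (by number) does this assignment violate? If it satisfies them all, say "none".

1) max(1, 2, 5) = 5 — OK.
2) b = 1 is in {-4, 1, 4} — OK.
3) b = 1 is in {1, 2, 0} — OK.
4) d = 2 is even — violated.
5) d = 2 is not in {1, 7, -1} — violated.
6) 3e + 2d = 3(5) + 2(2) = 19 — OK.

Constraints 4 and 5 do not hold.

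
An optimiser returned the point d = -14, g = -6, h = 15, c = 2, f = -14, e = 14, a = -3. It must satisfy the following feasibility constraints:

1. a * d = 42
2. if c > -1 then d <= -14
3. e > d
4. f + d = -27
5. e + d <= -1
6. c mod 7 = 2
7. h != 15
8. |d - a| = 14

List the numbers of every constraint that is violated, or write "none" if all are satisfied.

Violated: 4, 5, 7, and 8.

1. a * d = -3 * (-14) = 42  ✓
2. c = 2 > -1, so we need d ≤ -14; d = -14 ≤ -14  ✓
3. e = 14, d = -14; 14 > -14  ✓
4. f + d = -14 + (-14) = -28, not -27  ✗
5. e + d = 14 + (-14) = 0; 0 > -1, bound -1 not met  ✗
6. 2 mod 7 = 2  ✓
7. h = 15, but 15 is required to differ  ✗
8. |-14 - (-3)| = 11, not 14  ✗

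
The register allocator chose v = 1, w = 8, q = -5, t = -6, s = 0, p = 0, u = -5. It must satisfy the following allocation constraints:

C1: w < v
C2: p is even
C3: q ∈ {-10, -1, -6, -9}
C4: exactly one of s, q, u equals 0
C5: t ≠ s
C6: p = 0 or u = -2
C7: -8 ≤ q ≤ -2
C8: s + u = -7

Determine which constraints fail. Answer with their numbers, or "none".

C1: w = 8, v = 1; 8 ≥ 1 (want <) — violated.
C2: p = 0 is even — OK.
C3: q = -5 is not in {-10, -1, -6, -9} — violated.
C4: s=0, q=-5, u=-5; 1 of them equals 0 — OK.
C5: t = -6, s = 0; distinct — OK.
C6: p = 0 = 0 (first disjunct) — OK.
C7: q = -5 lies in [-8, -2] — OK.
C8: s + u = 0 + (-5) = -5, not -7 — violated.

Constraints 1, 3, and 8 do not hold.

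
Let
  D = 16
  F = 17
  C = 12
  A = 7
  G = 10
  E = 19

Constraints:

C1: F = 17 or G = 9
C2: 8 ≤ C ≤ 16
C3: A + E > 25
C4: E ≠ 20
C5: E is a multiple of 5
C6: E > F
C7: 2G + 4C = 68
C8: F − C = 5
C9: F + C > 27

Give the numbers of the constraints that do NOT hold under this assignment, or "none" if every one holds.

C1: F = 17 = 17 (first disjunct)  OK
C2: C = 12 lies in [8, 16]  OK
C3: A + E = 7 + 19 = 26; 26 > 25  OK
C4: E = 19, and 19 ≠ 20  OK
C5: 19 = 5×3 + 4, so 5 does not divide 19  FAIL
C6: E = 19, F = 17; 19 > 17  OK
C7: 2G + 4C = 2(10) + 4(12) = 68  OK
C8: F − C = 17 − 12 = 5  OK
C9: F + C = 17 + 12 = 29; 29 > 27  OK

Violated: 5.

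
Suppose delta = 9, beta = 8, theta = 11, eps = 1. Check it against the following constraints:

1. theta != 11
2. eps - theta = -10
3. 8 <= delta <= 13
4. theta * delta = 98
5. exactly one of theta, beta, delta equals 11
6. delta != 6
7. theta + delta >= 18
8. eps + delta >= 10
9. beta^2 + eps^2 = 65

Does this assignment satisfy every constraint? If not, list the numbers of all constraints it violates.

1. theta = 11, but 11 is required to differ  no
2. eps - theta = 1 - 11 = -10  yes
3. delta = 9 lies in [8, 13]  yes
4. theta * delta = 11 * 9 = 99, not 98  no
5. theta=11, beta=8, delta=9; 1 of them equals 11  yes
6. delta = 9, and 9 ≠ 6  yes
7. theta + delta = 11 + 9 = 20; 20 ≥ 18  yes
8. eps + delta = 1 + 9 = 10; 10 ≥ 10  yes
9. beta^2 + eps^2 = 8^2 + 1^2 = 64 + 1 = 65  yes

Violated: 1 and 4.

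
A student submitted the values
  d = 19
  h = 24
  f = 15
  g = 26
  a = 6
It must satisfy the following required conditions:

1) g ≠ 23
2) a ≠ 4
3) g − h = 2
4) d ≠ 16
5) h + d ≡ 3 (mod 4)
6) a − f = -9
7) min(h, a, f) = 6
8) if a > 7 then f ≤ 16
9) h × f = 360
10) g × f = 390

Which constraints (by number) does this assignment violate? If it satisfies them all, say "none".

1) g = 26, and 26 ≠ 23 — holds.
2) a = 6, and 6 ≠ 4 — holds.
3) g − h = 26 − 24 = 2 — holds.
4) d = 19, and 19 ≠ 16 — holds.
5) h + d = 43; 43 mod 4 = 3 — holds.
6) a − f = 6 − 15 = -9 — holds.
7) min(24, 6, 15) = 6 — holds.
8) a = 6, not > 7; antecedent false, conditional vacuously true — holds.
9) h × f = 24 × 15 = 360 — holds.
10) g × f = 26 × 15 = 390 — holds.

Yes — all constraints hold.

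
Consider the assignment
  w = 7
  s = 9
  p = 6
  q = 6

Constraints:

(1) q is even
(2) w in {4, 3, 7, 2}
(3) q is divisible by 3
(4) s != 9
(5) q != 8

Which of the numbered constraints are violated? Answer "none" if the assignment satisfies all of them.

No — constraint 4 is not satisfied.

(1) q = 6 is even  holds
(2) w = 7 is in {4, 3, 7, 2}  holds
(3) 6 / 3 = 2, so 3 divides 6  holds
(4) s = 9, but 9 is required to differ  fails
(5) q = 6, and 6 ≠ 8  holds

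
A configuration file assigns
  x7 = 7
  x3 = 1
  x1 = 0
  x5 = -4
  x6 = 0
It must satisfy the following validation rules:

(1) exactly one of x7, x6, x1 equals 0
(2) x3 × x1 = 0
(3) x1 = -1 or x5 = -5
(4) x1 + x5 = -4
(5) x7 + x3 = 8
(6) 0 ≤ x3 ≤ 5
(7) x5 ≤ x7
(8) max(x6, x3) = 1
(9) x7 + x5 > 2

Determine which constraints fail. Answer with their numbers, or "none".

(1) x7=7, x6=0, x1=0; 2 of them equal 0, not exactly one  FAIL
(2) x3 × x1 = 1 × 0 = 0  OK
(3) x1 = 0 ≠ -1 and x5 = -4 ≠ -5; both disjuncts false  FAIL
(4) x1 + x5 = 0 + (-4) = -4  OK
(5) x7 + x3 = 7 + 1 = 8  OK
(6) x3 = 1 lies in [0, 5]  OK
(7) x5 = -4, x7 = 7; -4 ≤ 7  OK
(8) max(0, 1) = 1  OK
(9) x7 + x5 = 7 + (-4) = 3; 3 > 2  OK

No — constraints 1 and 3 are not satisfied.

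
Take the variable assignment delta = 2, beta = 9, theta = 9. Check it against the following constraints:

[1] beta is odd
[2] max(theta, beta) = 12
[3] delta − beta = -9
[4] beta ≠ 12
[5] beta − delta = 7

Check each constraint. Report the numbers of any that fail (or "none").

[1] beta = 9 is odd — satisfied.
[2] max(9, 9) = 9, not 12 — violated.
[3] delta − beta = 2 − 9 = -7, not -9 — violated.
[4] beta = 9, and 9 ≠ 12 — satisfied.
[5] beta − delta = 9 − 2 = 7 — satisfied.

Violated: 2 and 3.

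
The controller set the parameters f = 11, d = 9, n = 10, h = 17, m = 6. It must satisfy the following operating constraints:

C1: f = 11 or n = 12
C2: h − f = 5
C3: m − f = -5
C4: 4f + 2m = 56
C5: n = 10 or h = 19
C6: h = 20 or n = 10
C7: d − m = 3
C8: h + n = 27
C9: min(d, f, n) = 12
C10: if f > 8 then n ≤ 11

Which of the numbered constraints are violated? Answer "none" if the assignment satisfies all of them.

The assignment fails constraints 2, 9.

C1: f = 11 = 11 (first disjunct) — OK.
C2: h − f = 17 − 11 = 6, not 5 — violated.
C3: m − f = 6 − 11 = -5 — OK.
C4: 4f + 2m = 4(11) + 2(6) = 56 — OK.
C5: n = 10 = 10 (first disjunct) — OK.
C6: h = 17 ≠ 20, but n = 10 = 10 (second disjunct) — OK.
C7: d − m = 9 − 6 = 3 — OK.
C8: h + n = 17 + 10 = 27 — OK.
C9: min(9, 11, 10) = 9, not 12 — violated.
C10: f = 11 > 8, so we need n ≤ 11; n = 10 ≤ 11 — OK.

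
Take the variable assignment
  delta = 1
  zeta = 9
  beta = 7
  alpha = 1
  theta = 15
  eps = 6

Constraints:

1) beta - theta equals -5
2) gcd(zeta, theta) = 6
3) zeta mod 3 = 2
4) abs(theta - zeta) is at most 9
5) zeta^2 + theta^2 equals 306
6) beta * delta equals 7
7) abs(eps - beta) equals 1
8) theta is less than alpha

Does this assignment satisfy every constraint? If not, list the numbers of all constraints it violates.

1) beta - theta = 7 - 15 = -8, not -5  ✗
2) gcd(9, 15) = 3, not 6  ✗
3) 9 mod 3 = 0, not 2  ✗
4) abs(15 - 9) = 6; 6 ≤ 9  ✓
5) zeta^2 + theta^2 = 9^2 + 15^2 = 81 + 225 = 306  ✓
6) beta * delta = 7 * 1 = 7  ✓
7) abs(6 - 7) = 1  ✓
8) theta = 15, alpha = 1; 15 ≥ 1 (want <)  ✗

Constraints 1, 2, 3, and 8 are violated.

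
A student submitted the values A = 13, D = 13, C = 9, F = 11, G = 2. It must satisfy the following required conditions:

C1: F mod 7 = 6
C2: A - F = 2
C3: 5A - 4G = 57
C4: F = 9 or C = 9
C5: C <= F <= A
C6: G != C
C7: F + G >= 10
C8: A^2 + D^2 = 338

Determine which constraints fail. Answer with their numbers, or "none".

The assignment fails constraint 1.

C1: 11 mod 7 = 4, not 6 — fails.
C2: A - F = 13 - 11 = 2 — holds.
C3: 5A - 4G = 5(13) - 4(2) = 57 — holds.
C4: F = 11 ≠ 9, but C = 9 = 9 (second disjunct) — holds.
C5: values 9 <= 11 <= 13 — holds.
C6: G = 2, C = 9; distinct — holds.
C7: F + G = 11 + 2 = 13; 13 ≥ 10 — holds.
C8: A^2 + D^2 = 13^2 + 13^2 = 169 + 169 = 338 — holds.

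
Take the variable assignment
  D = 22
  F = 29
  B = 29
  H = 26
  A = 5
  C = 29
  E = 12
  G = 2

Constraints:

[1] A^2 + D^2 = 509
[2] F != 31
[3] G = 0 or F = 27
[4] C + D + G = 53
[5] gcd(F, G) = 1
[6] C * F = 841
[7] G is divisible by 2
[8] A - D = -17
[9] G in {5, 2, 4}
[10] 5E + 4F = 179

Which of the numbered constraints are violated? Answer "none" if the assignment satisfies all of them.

[1] A^2 + D^2 = 5^2 + 22^2 = 25 + 484 = 509 — OK.
[2] F = 29, and 29 ≠ 31 — OK.
[3] G = 2 ≠ 0 and F = 29 ≠ 27; both disjuncts false — violated.
[4] C + D + G = 29 + 22 + 2 = 53 — OK.
[5] gcd(29, 2) = 1 — OK.
[6] C * F = 29 * 29 = 841 — OK.
[7] 2 / 2 = 1, so 2 divides 2 — OK.
[8] A - D = 5 - 22 = -17 — OK.
[9] G = 2 is in {5, 2, 4} — OK.
[10] 5E + 4F = 5(12) + 4(29) = 176, not 179 — violated.

No — constraints 3 and 10 are not satisfied.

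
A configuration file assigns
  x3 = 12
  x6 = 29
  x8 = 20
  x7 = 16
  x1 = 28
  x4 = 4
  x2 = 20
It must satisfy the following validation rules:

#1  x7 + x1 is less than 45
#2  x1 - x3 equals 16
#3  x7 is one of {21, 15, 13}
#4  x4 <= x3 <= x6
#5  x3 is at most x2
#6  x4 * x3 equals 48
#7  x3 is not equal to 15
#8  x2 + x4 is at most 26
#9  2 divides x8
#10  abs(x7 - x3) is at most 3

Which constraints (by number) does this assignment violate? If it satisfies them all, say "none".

#1 x7 + x1 = 16 + 28 = 44; 44 < 45 — holds.
#2 x1 - x3 = 28 - 12 = 16 — holds.
#3 x7 = 16 is not in {21, 15, 13} — fails.
#4 values 4 <= 12 <= 29 — holds.
#5 x3 = 12, x2 = 20; 12 ≤ 20 — holds.
#6 x4 * x3 = 4 * 12 = 48 — holds.
#7 x3 = 12, and 12 ≠ 15 — holds.
#8 x2 + x4 = 20 + 4 = 24; 24 ≤ 26 — holds.
#9 20 / 2 = 10, so 2 divides 20 — holds.
#10 abs(16 - 12) = 4; 4 > 3, exceeds bound 3 — fails.

The assignment fails constraints 3, 10.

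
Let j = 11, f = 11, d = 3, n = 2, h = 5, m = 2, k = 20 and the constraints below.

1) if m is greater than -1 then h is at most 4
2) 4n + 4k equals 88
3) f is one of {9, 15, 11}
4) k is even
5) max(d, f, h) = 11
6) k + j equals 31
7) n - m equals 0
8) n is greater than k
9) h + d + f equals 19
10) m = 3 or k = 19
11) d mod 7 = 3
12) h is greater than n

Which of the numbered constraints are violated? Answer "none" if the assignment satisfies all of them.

1) m = 2 > -1, so we need h ≤ 4; but h = 5 > 4  fails
2) 4n + 4k = 4(2) + 4(20) = 88  holds
3) f = 11 is in {9, 15, 11}  holds
4) k = 20 is even  holds
5) max(3, 11, 5) = 11  holds
6) k + j = 20 + 11 = 31  holds
7) n - m = 2 - 2 = 0  holds
8) n = 2, k = 20; 2 ≤ 20 (want >)  fails
9) h + d + f = 5 + 3 + 11 = 19  holds
10) m = 2 ≠ 3 and k = 20 ≠ 19; both disjuncts false  fails
11) 3 mod 7 = 3  holds
12) h = 5, n = 2; 5 > 2  holds

The assignment fails constraints 1, 8, and 10.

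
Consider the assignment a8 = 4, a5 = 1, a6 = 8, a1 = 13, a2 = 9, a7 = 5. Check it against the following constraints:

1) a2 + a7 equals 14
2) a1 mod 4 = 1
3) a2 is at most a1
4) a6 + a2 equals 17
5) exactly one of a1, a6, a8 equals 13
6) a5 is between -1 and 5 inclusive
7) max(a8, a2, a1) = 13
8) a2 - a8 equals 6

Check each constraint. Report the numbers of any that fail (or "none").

Constraint 8 is violated.

1) a2 + a7 = 9 + 5 = 14  ✓
2) 13 mod 4 = 1  ✓
3) a2 = 9, a1 = 13; 9 ≤ 13  ✓
4) a6 + a2 = 8 + 9 = 17  ✓
5) a1=13, a6=8, a8=4; 1 of them equals 13  ✓
6) a5 = 1 lies in [-1, 5]  ✓
7) max(4, 9, 13) = 13  ✓
8) a2 - a8 = 9 - 4 = 5, not 6  ✗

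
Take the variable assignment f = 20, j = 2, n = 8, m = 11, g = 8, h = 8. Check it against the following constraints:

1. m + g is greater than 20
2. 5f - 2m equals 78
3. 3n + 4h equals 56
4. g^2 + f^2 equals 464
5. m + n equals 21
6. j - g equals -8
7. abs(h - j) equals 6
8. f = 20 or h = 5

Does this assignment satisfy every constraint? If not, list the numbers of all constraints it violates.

Constraints 1, 5, 6 are violated.

1. m + g = 11 + 8 = 19; 19 ≤ 20, bound 20 not met  false
2. 5f - 2m = 5(20) - 2(11) = 78  true
3. 3n + 4h = 3(8) + 4(8) = 56  true
4. g^2 + f^2 = 8^2 + 20^2 = 64 + 400 = 464  true
5. m + n = 11 + 8 = 19, not 21  false
6. j - g = 2 - 8 = -6, not -8  false
7. abs(8 - 2) = 6  true
8. f = 20 = 20 (first disjunct)  true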